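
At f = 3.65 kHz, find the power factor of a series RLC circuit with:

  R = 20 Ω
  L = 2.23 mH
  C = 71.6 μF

Step 1 — Angular frequency: ω = 2π·f = 2π·3650 = 2.293e+04 rad/s.
Step 2 — Component impedances:
  R: Z = R = 20 Ω
  L: Z = jωL = j·2.293e+04·0.00223 = 0 + j51.14 Ω
  C: Z = 1/(jωC) = -j/(ω·C) = 0 - j0.609 Ω
Step 3 — Series combination: Z_total = R + L + C = 20 + j50.53 Ω = 54.35∠68.4° Ω.
Step 4 — Power factor: PF = cos(φ) = Re(Z)/|Z| = 20/54.35 = 0.368.
Step 5 — Type: Im(Z) = 50.53 ⇒ lagging (phase φ = 68.4°).

PF = 0.368 (lagging, φ = 68.4°)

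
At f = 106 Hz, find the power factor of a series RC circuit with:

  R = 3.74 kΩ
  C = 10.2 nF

Step 1 — Angular frequency: ω = 2π·f = 2π·106 = 666 rad/s.
Step 2 — Component impedances:
  R: Z = R = 3740 Ω
  C: Z = 1/(jωC) = -j/(ω·C) = 0 - j1.472e+05 Ω
Step 3 — Series combination: Z_total = R + C = 3740 - j1.472e+05 Ω = 1.472e+05∠-88.5° Ω.
Step 4 — Power factor: PF = cos(φ) = Re(Z)/|Z| = 3740/1.4725e+05 = 0.0254.
Step 5 — Type: Im(Z) = -1.472e+05 ⇒ leading (phase φ = -88.5°).

PF = 0.0254 (leading, φ = -88.5°)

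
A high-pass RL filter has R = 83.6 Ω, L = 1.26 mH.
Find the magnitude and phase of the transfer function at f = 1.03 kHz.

Step 1 — Angular frequency: ω = 2π·1030 = 6472 rad/s.
Step 2 — Transfer function: H(jω) = jωL/(R + jωL).
Step 3 — Numerator jωL = j·8.154; denominator R + jωL = 83.6 + j8.154.
Step 4 — H = 0.009424 + j0.09662.
Step 5 — Magnitude: |H| = 0.09708 (-20.3 dB); phase: φ = 84.4°.

|H| = 0.09708 (-20.3 dB), φ = 84.4°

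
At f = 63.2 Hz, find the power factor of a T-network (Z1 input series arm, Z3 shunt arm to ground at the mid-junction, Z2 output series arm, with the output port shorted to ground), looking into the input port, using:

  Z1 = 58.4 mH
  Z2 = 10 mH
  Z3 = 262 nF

Step 1 — Angular frequency: ω = 2π·f = 2π·63.2 = 397.1 rad/s.
Step 2 — Component impedances:
  Z1: Z = jωL = j·397.1·0.0584 = 0 + j23.19 Ω
  Z2: Z = jωL = j·397.1·0.01 = 0 + j3.971 Ω
  Z3: Z = 1/(jωC) = -j/(ω·C) = 0 - j9612 Ω
Step 3 — With the output port shorted to ground, the output series arm Z2 runs from the junction to ground; the shunt arm Z3 also runs from the junction to ground. They appear in parallel: Z3 || Z2 = 0 + j3.973 Ω.
Step 4 — Series with input arm Z1: Z_in = Z1 + (Z3 || Z2) = 0 + j27.16 Ω = 27.16∠90.0° Ω.
Step 5 — Power factor: PF = cos(φ) = Re(Z)/|Z| = 0/27.16 = 0.
Step 6 — Type: Im(Z) = 27.16 ⇒ lagging (phase φ = 90.0°).

PF = 0 (lagging, φ = 90.0°)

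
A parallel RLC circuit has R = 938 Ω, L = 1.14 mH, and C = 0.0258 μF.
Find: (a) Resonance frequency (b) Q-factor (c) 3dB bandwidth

Step 1 — Resonance: ω₀ = 1/√(LC) = 1/√(0.00114·2.58e-08) = 1.844e+05 rad/s.
Step 2 — f₀ = ω₀/(2π) = 2.935e+04 Hz.
Step 3 — Parallel Q: Q = R/(ω₀L) = 938/(1.844e+05·0.00114) = 4.462.
Step 4 — Bandwidth: Δω = ω₀/Q = 4.132e+04 rad/s; BW = Δω/(2π) = 6577 Hz.

(a) f₀ = 2.935e+04 Hz  (b) Q = 4.462  (c) BW = 6577 Hz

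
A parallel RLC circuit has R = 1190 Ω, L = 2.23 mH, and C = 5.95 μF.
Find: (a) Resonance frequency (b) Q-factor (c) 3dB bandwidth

Step 1 — Resonance: ω₀ = 1/√(LC) = 1/√(0.00223·5.95e-06) = 8681 rad/s.
Step 2 — f₀ = ω₀/(2π) = 1382 Hz.
Step 3 — Parallel Q: Q = R/(ω₀L) = 1190/(8681·0.00223) = 61.47.
Step 4 — Bandwidth: Δω = ω₀/Q = 141.2 rad/s; BW = Δω/(2π) = 22.48 Hz.

(a) f₀ = 1382 Hz  (b) Q = 61.47  (c) BW = 22.48 Hz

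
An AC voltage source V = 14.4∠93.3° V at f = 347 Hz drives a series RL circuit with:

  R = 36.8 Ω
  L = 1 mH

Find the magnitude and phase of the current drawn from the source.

Step 1 — Angular frequency: ω = 2π·f = 2π·347 = 2180 rad/s.
Step 2 — Component impedances:
  R: Z = R = 36.8 Ω
  L: Z = jωL = j·2180·0.001 = 0 + j2.18 Ω
Step 3 — Series combination: Z_total = R + L = 36.8 + j2.18 Ω = 36.86∠3.4° Ω.
Step 4 — Source phasor: V = 14.4∠93.3° V = -0.8289 + j14.38 V.
Step 5 — Ohm's law: I = V / Z_total = (-0.8289 + j14.38) / (36.8 + j2.18) = 0.0006177 + j0.3906 A.
Step 6 — Convert to polar: |I| = 0.3906 A, ∠I = 89.9°.

I = 0.3906∠89.9° A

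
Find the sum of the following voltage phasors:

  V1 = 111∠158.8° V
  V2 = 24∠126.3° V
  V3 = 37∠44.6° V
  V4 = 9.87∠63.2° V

Step 1 — Convert each phasor to rectangular form:
  V1 = 111·(cos(158.8°) + j·sin(158.8°)) = -103.5 + j40.14 V
  V2 = 24·(cos(126.3°) + j·sin(126.3°)) = -14.21 + j19.34 V
  V3 = 37·(cos(44.6°) + j·sin(44.6°)) = 26.34 + j25.98 V
  V4 = 9.87·(cos(63.2°) + j·sin(63.2°)) = 4.45 + j8.81 V
Step 2 — Sum components: V_total = -86.9 + j94.27 V.
Step 3 — Convert to polar: |V_total| = 128.2 V, ∠V_total = 132.7°.

V_total = 128.2∠132.7° V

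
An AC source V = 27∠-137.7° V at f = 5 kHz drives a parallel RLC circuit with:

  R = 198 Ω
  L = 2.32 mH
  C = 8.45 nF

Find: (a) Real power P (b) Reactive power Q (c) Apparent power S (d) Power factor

Step 1 — Angular frequency: ω = 2π·f = 2π·5000 = 3.142e+04 rad/s.
Step 2 — Component impedances:
  R: Z = R = 198 Ω
  L: Z = jωL = j·3.142e+04·0.00232 = 0 + j72.88 Ω
  C: Z = 1/(jωC) = -j/(ω·C) = 0 - j3767 Ω
Step 3 — Parallel combination: 1/Z_total = 1/R + 1/L + 1/C; Z_total = 24.45 + j65.14 Ω = 69.58∠69.4° Ω.
Step 4 — Source phasor: V = 27∠-137.7° V = -19.97 - j18.17 V.
Step 5 — Current: I = V / Z = -0.3454 + j0.1769 A = 0.388∠152.9° A.
Step 6 — Complex power: S = V·I* = 3.682 + j9.809 VA.
Step 7 — Real power: P = Re(S) = 3.682 W.
Step 8 — Reactive power: Q = Im(S) = 9.809 VAR.
Step 9 — Apparent power: |S| = 10.48 VA.
Step 10 — Power factor: PF = P/|S| = 0.3514 (lagging).

(a) P = 3.682 W  (b) Q = 9.809 VAR  (c) S = 10.48 VA  (d) PF = 0.3514 (lagging)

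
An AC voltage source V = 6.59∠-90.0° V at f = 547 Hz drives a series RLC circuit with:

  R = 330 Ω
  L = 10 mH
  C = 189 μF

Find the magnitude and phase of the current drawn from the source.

Step 1 — Angular frequency: ω = 2π·f = 2π·547 = 3437 rad/s.
Step 2 — Component impedances:
  R: Z = R = 330 Ω
  L: Z = jωL = j·3437·0.01 = 0 + j34.37 Ω
  C: Z = 1/(jωC) = -j/(ω·C) = 0 - j1.539 Ω
Step 3 — Series combination: Z_total = R + L + C = 330 + j32.83 Ω = 331.6∠5.7° Ω.
Step 4 — Source phasor: V = 6.59∠-90.0° V = 0 - j6.59 V.
Step 5 — Ohm's law: I = V / Z_total = (0 - j6.59) / (330 + j32.83) = -0.001967 - j0.01977 A.
Step 6 — Convert to polar: |I| = 0.01987 A, ∠I = -95.7°.

I = 0.01987∠-95.7° A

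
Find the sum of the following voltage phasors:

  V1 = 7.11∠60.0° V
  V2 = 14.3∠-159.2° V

Step 1 — Convert each phasor to rectangular form:
  V1 = 7.11·(cos(60.0°) + j·sin(60.0°)) = 3.555 + j6.157 V
  V2 = 14.3·(cos(-159.2°) + j·sin(-159.2°)) = -13.37 - j5.078 V
Step 2 — Sum components: V_total = -9.813 + j1.079 V.
Step 3 — Convert to polar: |V_total| = 9.872 V, ∠V_total = 173.7°.

V_total = 9.872∠173.7° V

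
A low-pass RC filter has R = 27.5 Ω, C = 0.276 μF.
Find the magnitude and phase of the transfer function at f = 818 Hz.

Step 1 — Angular frequency: ω = 2π·818 = 5140 rad/s.
Step 2 — Transfer function: H(jω) = 1/(1 + jωRC).
Step 3 — Denominator: 1 + jωRC = 1 + j·5140·27.5·2.76e-07 = 1 + j0.03901.
Step 4 — H = 0.9985 - j0.03895.
Step 5 — Magnitude: |H| = 0.9992 (-0.0 dB); phase: φ = -2.2°.

|H| = 0.9992 (-0.0 dB), φ = -2.2°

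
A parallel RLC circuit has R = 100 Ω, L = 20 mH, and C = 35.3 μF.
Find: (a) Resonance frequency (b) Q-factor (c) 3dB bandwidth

Step 1 — Resonance: ω₀ = 1/√(LC) = 1/√(0.02·3.53e-05) = 1190 rad/s.
Step 2 — f₀ = ω₀/(2π) = 189.4 Hz.
Step 3 — Parallel Q: Q = R/(ω₀L) = 100/(1190·0.02) = 4.201.
Step 4 — Bandwidth: Δω = ω₀/Q = 283.3 rad/s; BW = Δω/(2π) = 45.09 Hz.

(a) f₀ = 189.4 Hz  (b) Q = 4.201  (c) BW = 45.09 Hz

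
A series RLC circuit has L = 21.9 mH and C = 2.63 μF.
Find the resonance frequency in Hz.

Step 1 — Resonance condition Im(Z)=0 gives ω₀ = 1/√(LC).
Step 2 — ω₀ = 1/√(0.0219·2.63e-06) = 4167 rad/s.
Step 3 — f₀ = ω₀/(2π) = 663.2 Hz.

f₀ = 663.2 Hz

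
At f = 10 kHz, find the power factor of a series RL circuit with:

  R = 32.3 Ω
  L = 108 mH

Step 1 — Angular frequency: ω = 2π·f = 2π·1e+04 = 6.283e+04 rad/s.
Step 2 — Component impedances:
  R: Z = R = 32.3 Ω
  L: Z = jωL = j·6.283e+04·0.108 = 0 + j6786 Ω
Step 3 — Series combination: Z_total = R + L = 32.3 + j6786 Ω = 6786∠89.7° Ω.
Step 4 — Power factor: PF = cos(φ) = Re(Z)/|Z| = 32.3/6786 = 0.00476.
Step 5 — Type: Im(Z) = 6786 ⇒ lagging (phase φ = 89.7°).

PF = 0.00476 (lagging, φ = 89.7°)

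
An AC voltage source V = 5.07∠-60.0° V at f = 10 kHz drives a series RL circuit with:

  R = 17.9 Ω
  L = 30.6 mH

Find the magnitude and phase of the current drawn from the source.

Step 1 — Angular frequency: ω = 2π·f = 2π·1e+04 = 6.283e+04 rad/s.
Step 2 — Component impedances:
  R: Z = R = 17.9 Ω
  L: Z = jωL = j·6.283e+04·0.0306 = 0 + j1923 Ω
Step 3 — Series combination: Z_total = R + L = 17.9 + j1923 Ω = 1923∠89.5° Ω.
Step 4 — Source phasor: V = 5.07∠-60.0° V = 2.535 - j4.391 V.
Step 5 — Ohm's law: I = V / Z_total = (2.535 - j4.391) / (17.9 + j1923) = -0.002271 - j0.00134 A.
Step 6 — Convert to polar: |I| = 0.002637 A, ∠I = -149.5°.

I = 0.002637∠-149.5° A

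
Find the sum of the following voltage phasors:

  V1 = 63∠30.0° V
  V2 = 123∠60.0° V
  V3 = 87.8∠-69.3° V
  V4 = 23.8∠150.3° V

Step 1 — Convert each phasor to rectangular form:
  V1 = 63·(cos(30.0°) + j·sin(30.0°)) = 54.56 + j31.5 V
  V2 = 123·(cos(60.0°) + j·sin(60.0°)) = 61.5 + j106.5 V
  V3 = 87.8·(cos(-69.3°) + j·sin(-69.3°)) = 31.04 - j82.13 V
  V4 = 23.8·(cos(150.3°) + j·sin(150.3°)) = -20.67 + j11.79 V
Step 2 — Sum components: V_total = 126.4 + j67.68 V.
Step 3 — Convert to polar: |V_total| = 143.4 V, ∠V_total = 28.2°.

V_total = 143.4∠28.2° V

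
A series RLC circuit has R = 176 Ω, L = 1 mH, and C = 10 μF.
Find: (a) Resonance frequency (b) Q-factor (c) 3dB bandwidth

Step 1 — Resonance: ω₀ = 1/√(LC) = 1/√(0.001·1e-05) = 1e+04 rad/s.
Step 2 — f₀ = ω₀/(2π) = 1592 Hz.
Step 3 — Series Q: Q = ω₀L/R = 1e+04·0.001/176 = 0.05682.
Step 4 — Bandwidth: Δω = ω₀/Q = 1.76e+05 rad/s; BW = Δω/(2π) = 2.801e+04 Hz.

(a) f₀ = 1592 Hz  (b) Q = 0.05682  (c) BW = 2.801e+04 Hz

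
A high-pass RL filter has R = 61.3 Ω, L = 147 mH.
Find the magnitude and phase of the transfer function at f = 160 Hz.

Step 1 — Angular frequency: ω = 2π·160 = 1005 rad/s.
Step 2 — Transfer function: H(jω) = jωL/(R + jωL).
Step 3 — Numerator jωL = j·147.8; denominator R + jωL = 61.3 + j147.8.
Step 4 — H = 0.8532 + j0.3539.
Step 5 — Magnitude: |H| = 0.9237 (-0.7 dB); phase: φ = 22.5°.

|H| = 0.9237 (-0.7 dB), φ = 22.5°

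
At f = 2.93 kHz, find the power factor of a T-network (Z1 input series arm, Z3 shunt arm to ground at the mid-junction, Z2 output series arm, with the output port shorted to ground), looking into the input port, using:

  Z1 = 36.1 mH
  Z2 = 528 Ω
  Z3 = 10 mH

Step 1 — Angular frequency: ω = 2π·f = 2π·2930 = 1.841e+04 rad/s.
Step 2 — Component impedances:
  Z1: Z = jωL = j·1.841e+04·0.0361 = 0 + j664.6 Ω
  Z2: Z = R = 528 Ω
  Z3: Z = jωL = j·1.841e+04·0.01 = 0 + j184.1 Ω
Step 3 — With the output port shorted to ground, the output series arm Z2 runs from the junction to ground; the shunt arm Z3 also runs from the junction to ground. They appear in parallel: Z3 || Z2 = 57.23 + j164.1 Ω.
Step 4 — Series with input arm Z1: Z_in = Z1 + (Z3 || Z2) = 57.23 + j828.7 Ω = 830.7∠86.0° Ω.
Step 5 — Power factor: PF = cos(φ) = Re(Z)/|Z| = 57.23/830.7 = 0.06889.
Step 6 — Type: Im(Z) = 828.7 ⇒ lagging (phase φ = 86.0°).

PF = 0.06889 (lagging, φ = 86.0°)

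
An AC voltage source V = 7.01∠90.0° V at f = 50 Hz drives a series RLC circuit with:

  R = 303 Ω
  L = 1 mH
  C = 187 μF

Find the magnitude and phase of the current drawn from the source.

Step 1 — Angular frequency: ω = 2π·f = 2π·50 = 314.2 rad/s.
Step 2 — Component impedances:
  R: Z = R = 303 Ω
  L: Z = jωL = j·314.2·0.001 = 0 + j0.3142 Ω
  C: Z = 1/(jωC) = -j/(ω·C) = 0 - j17.02 Ω
Step 3 — Series combination: Z_total = R + L + C = 303 - j16.71 Ω = 303.5∠-3.2° Ω.
Step 4 — Source phasor: V = 7.01∠90.0° V = 0 + j7.01 V.
Step 5 — Ohm's law: I = V / Z_total = (0 + j7.01) / (303 - j16.71) = -0.001272 + j0.02307 A.
Step 6 — Convert to polar: |I| = 0.0231 A, ∠I = 93.2°.

I = 0.0231∠93.2° A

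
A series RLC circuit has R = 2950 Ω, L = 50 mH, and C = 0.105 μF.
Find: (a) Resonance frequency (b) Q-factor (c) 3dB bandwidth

Step 1 — Resonance: ω₀ = 1/√(LC) = 1/√(0.05·1.05e-07) = 1.38e+04 rad/s.
Step 2 — f₀ = ω₀/(2π) = 2197 Hz.
Step 3 — Series Q: Q = ω₀L/R = 1.38e+04·0.05/2950 = 0.2339.
Step 4 — Bandwidth: Δω = ω₀/Q = 5.9e+04 rad/s; BW = Δω/(2π) = 9390 Hz.

(a) f₀ = 2197 Hz  (b) Q = 0.2339  (c) BW = 9390 Hz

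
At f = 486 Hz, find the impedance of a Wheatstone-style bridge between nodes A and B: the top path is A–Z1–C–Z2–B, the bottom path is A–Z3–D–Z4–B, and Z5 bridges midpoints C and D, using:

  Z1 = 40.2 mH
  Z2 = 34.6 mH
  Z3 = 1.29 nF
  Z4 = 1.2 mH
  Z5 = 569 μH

Step 1 — Angular frequency: ω = 2π·f = 2π·486 = 3054 rad/s.
Step 2 — Component impedances:
  Z1: Z = jωL = j·3054·0.0402 = 0 + j122.8 Ω
  Z2: Z = jωL = j·3054·0.0346 = 0 + j105.7 Ω
  Z3: Z = 1/(jωC) = -j/(ω·C) = 0 - j2.539e+05 Ω
  Z4: Z = jωL = j·3054·0.0012 = 0 + j3.664 Ω
  Z5: Z = jωL = j·3054·0.000569 = 0 + j1.738 Ω
Step 3 — Bridge requires nodal analysis (the Z5 bridge couples midpoints C and D, so the two paths cannot be reduced to a simple series/parallel combination). Setting node B to ground and injecting 1 A at node A, the 3-node admittance system at A, C, D solves to V_A = Z_AB = 0 + j128 Ω = 128∠90.0° Ω.

Z = 0 + j128 Ω = 128∠90.0° Ω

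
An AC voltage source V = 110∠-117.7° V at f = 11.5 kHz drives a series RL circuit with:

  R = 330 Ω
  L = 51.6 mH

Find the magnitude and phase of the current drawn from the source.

Step 1 — Angular frequency: ω = 2π·f = 2π·1.15e+04 = 7.226e+04 rad/s.
Step 2 — Component impedances:
  R: Z = R = 330 Ω
  L: Z = jωL = j·7.226e+04·0.0516 = 0 + j3728 Ω
Step 3 — Series combination: Z_total = R + L = 330 + j3728 Ω = 3743∠84.9° Ω.
Step 4 — Source phasor: V = 110∠-117.7° V = -51.13 - j97.39 V.
Step 5 — Ohm's law: I = V / Z_total = (-51.13 - j97.39) / (330 + j3728) = -0.02712 + j0.01131 A.
Step 6 — Convert to polar: |I| = 0.02939 A, ∠I = 157.4°.

I = 0.02939∠157.4° A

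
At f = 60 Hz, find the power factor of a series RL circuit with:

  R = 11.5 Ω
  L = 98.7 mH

Step 1 — Angular frequency: ω = 2π·f = 2π·60 = 377 rad/s.
Step 2 — Component impedances:
  R: Z = R = 11.5 Ω
  L: Z = jωL = j·377·0.0987 = 0 + j37.21 Ω
Step 3 — Series combination: Z_total = R + L = 11.5 + j37.21 Ω = 38.95∠72.8° Ω.
Step 4 — Power factor: PF = cos(φ) = Re(Z)/|Z| = 11.5/38.95 = 0.2953.
Step 5 — Type: Im(Z) = 37.21 ⇒ lagging (phase φ = 72.8°).

PF = 0.2953 (lagging, φ = 72.8°)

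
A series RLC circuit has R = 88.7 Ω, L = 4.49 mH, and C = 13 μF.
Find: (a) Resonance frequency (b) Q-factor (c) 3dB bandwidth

Step 1 — Resonance: ω₀ = 1/√(LC) = 1/√(0.00449·1.3e-05) = 4139 rad/s.
Step 2 — f₀ = ω₀/(2π) = 658.8 Hz.
Step 3 — Series Q: Q = ω₀L/R = 4139·0.00449/88.7 = 0.2095.
Step 4 — Bandwidth: Δω = ω₀/Q = 1.976e+04 rad/s; BW = Δω/(2π) = 3144 Hz.

(a) f₀ = 658.8 Hz  (b) Q = 0.2095  (c) BW = 3144 Hz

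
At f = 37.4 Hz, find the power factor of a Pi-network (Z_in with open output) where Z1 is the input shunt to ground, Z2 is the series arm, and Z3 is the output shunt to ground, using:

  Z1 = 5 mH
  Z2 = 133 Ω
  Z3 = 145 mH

Step 1 — Angular frequency: ω = 2π·f = 2π·37.4 = 235 rad/s.
Step 2 — Component impedances:
  Z1: Z = jωL = j·235·0.005 = 0 + j1.175 Ω
  Z2: Z = R = 133 Ω
  Z3: Z = jωL = j·235·0.145 = 0 + j34.07 Ω
Step 3 — With open output, the series arm Z2 and the output shunt Z3 appear in series to ground: Z2 + Z3 = 133 + j34.07 Ω.
Step 4 — Parallel with input shunt Z1: Z_in = Z1 || (Z2 + Z3) = 0.009699 + j1.172 Ω = 1.172∠89.5° Ω.
Step 5 — Power factor: PF = cos(φ) = Re(Z)/|Z| = 0.0096986/1.1724 = 0.008272.
Step 6 — Type: Im(Z) = 1.172 ⇒ lagging (phase φ = 89.5°).

PF = 0.008272 (lagging, φ = 89.5°)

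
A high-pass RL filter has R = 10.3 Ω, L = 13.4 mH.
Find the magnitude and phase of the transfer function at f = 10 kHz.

Step 1 — Angular frequency: ω = 2π·1e+04 = 6.283e+04 rad/s.
Step 2 — Transfer function: H(jω) = jωL/(R + jωL).
Step 3 — Numerator jωL = j·841.9; denominator R + jωL = 10.3 + j841.9.
Step 4 — H = 0.9999 + j0.01223.
Step 5 — Magnitude: |H| = 0.9999 (-0.0 dB); phase: φ = 0.7°.

|H| = 0.9999 (-0.0 dB), φ = 0.7°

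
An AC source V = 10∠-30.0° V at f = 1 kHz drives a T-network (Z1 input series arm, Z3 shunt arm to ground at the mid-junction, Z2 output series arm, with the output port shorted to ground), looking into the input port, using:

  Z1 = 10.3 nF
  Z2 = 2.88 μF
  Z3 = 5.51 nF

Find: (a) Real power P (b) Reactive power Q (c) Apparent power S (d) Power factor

Step 1 — Angular frequency: ω = 2π·f = 2π·1000 = 6283 rad/s.
Step 2 — Component impedances:
  Z1: Z = 1/(jωC) = -j/(ω·C) = 0 - j1.545e+04 Ω
  Z2: Z = 1/(jωC) = -j/(ω·C) = 0 - j55.26 Ω
  Z3: Z = 1/(jωC) = -j/(ω·C) = 0 - j2.888e+04 Ω
Step 3 — With the output port shorted to ground, the output series arm Z2 runs from the junction to ground; the shunt arm Z3 also runs from the junction to ground. They appear in parallel: Z3 || Z2 = 0 - j55.16 Ω.
Step 4 — Series with input arm Z1: Z_in = Z1 + (Z3 || Z2) = 0 - j1.551e+04 Ω = 1.551e+04∠-90.0° Ω.
Step 5 — Source phasor: V = 10∠-30.0° V = 8.66 - j5 V.
Step 6 — Current: I = V / Z = 0.0003224 + j0.0005585 A = 0.0006449∠60.0° A.
Step 7 — Complex power: S = V·I* = 0 - j0.006449 VA.
Step 8 — Real power: P = Re(S) = 0 W.
Step 9 — Reactive power: Q = Im(S) = -0.006449 VAR.
Step 10 — Apparent power: |S| = 0.006449 VA.
Step 11 — Power factor: PF = P/|S| = 0 (leading).

(a) P = 0 W  (b) Q = -0.006449 VAR  (c) S = 0.006449 VA  (d) PF = 0 (leading)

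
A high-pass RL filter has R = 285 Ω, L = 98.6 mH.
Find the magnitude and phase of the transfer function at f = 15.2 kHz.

Step 1 — Angular frequency: ω = 2π·1.52e+04 = 9.55e+04 rad/s.
Step 2 — Transfer function: H(jω) = jωL/(R + jωL).
Step 3 — Numerator jωL = j·9417; denominator R + jωL = 285 + j9417.
Step 4 — H = 0.9991 + j0.03024.
Step 5 — Magnitude: |H| = 0.9995 (-0.0 dB); phase: φ = 1.7°.

|H| = 0.9995 (-0.0 dB), φ = 1.7°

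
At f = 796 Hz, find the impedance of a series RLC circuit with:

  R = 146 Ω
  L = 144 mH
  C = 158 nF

Step 1 — Angular frequency: ω = 2π·f = 2π·796 = 5001 rad/s.
Step 2 — Component impedances:
  R: Z = R = 146 Ω
  L: Z = jωL = j·5001·0.144 = 0 + j720.2 Ω
  C: Z = 1/(jωC) = -j/(ω·C) = 0 - j1265 Ω
Step 3 — Series combination: Z_total = R + L + C = 146 - j545.3 Ω = 564.5∠-75.0° Ω.

Z = 146 - j545.3 Ω = 564.5∠-75.0° Ω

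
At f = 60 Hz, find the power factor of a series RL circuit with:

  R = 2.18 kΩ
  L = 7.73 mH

Step 1 — Angular frequency: ω = 2π·f = 2π·60 = 377 rad/s.
Step 2 — Component impedances:
  R: Z = R = 2180 Ω
  L: Z = jωL = j·377·0.00773 = 0 + j2.914 Ω
Step 3 — Series combination: Z_total = R + L = 2180 + j2.914 Ω = 2180∠0.1° Ω.
Step 4 — Power factor: PF = cos(φ) = Re(Z)/|Z| = 2180/2180 = 1.
Step 5 — Type: Im(Z) = 2.914 ⇒ lagging (phase φ = 0.1°).

PF = 1 (lagging, φ = 0.1°)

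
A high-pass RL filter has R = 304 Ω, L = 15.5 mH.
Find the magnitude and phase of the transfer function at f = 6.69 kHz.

Step 1 — Angular frequency: ω = 2π·6690 = 4.203e+04 rad/s.
Step 2 — Transfer function: H(jω) = jωL/(R + jωL).
Step 3 — Numerator jωL = j·651.5; denominator R + jωL = 304 + j651.5.
Step 4 — H = 0.8212 + j0.3832.
Step 5 — Magnitude: |H| = 0.9062 (-0.9 dB); phase: φ = 25.0°.

|H| = 0.9062 (-0.9 dB), φ = 25.0°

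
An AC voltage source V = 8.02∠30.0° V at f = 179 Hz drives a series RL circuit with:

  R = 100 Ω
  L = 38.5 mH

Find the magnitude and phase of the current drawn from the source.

Step 1 — Angular frequency: ω = 2π·f = 2π·179 = 1125 rad/s.
Step 2 — Component impedances:
  R: Z = R = 100 Ω
  L: Z = jωL = j·1125·0.0385 = 0 + j43.3 Ω
Step 3 — Series combination: Z_total = R + L = 100 + j43.3 Ω = 109∠23.4° Ω.
Step 4 — Source phasor: V = 8.02∠30.0° V = 6.946 + j4.01 V.
Step 5 — Ohm's law: I = V / Z_total = (6.946 + j4.01) / (100 + j43.3) = 0.07311 + j0.008443 A.
Step 6 — Convert to polar: |I| = 0.0736 A, ∠I = 6.6°.

I = 0.0736∠6.6° A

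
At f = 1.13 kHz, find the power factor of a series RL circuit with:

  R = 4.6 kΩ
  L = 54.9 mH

Step 1 — Angular frequency: ω = 2π·f = 2π·1130 = 7100 rad/s.
Step 2 — Component impedances:
  R: Z = R = 4600 Ω
  L: Z = jωL = j·7100·0.0549 = 0 + j389.8 Ω
Step 3 — Series combination: Z_total = R + L = 4600 + j389.8 Ω = 4616∠4.8° Ω.
Step 4 — Power factor: PF = cos(φ) = Re(Z)/|Z| = 4600/4616.5 = 0.9964.
Step 5 — Type: Im(Z) = 389.8 ⇒ lagging (phase φ = 4.8°).

PF = 0.9964 (lagging, φ = 4.8°)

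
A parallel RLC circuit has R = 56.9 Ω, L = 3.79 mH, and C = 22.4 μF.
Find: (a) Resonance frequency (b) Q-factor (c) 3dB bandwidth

Step 1 — Resonance: ω₀ = 1/√(LC) = 1/√(0.00379·2.24e-05) = 3432 rad/s.
Step 2 — f₀ = ω₀/(2π) = 546.2 Hz.
Step 3 — Parallel Q: Q = R/(ω₀L) = 56.9/(3432·0.00379) = 4.374.
Step 4 — Bandwidth: Δω = ω₀/Q = 784.6 rad/s; BW = Δω/(2π) = 124.9 Hz.

(a) f₀ = 546.2 Hz  (b) Q = 4.374  (c) BW = 124.9 Hz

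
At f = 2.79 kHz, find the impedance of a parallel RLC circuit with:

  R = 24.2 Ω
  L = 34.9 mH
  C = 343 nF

Step 1 — Angular frequency: ω = 2π·f = 2π·2790 = 1.753e+04 rad/s.
Step 2 — Component impedances:
  R: Z = R = 24.2 Ω
  L: Z = jωL = j·1.753e+04·0.0349 = 0 + j611.8 Ω
  C: Z = 1/(jωC) = -j/(ω·C) = 0 - j166.3 Ω
Step 3 — Parallel combination: 1/Z_total = 1/R + 1/L + 1/C; Z_total = 23.93 - j2.536 Ω = 24.07∠-6.0° Ω.

Z = 23.93 - j2.536 Ω = 24.07∠-6.0° Ω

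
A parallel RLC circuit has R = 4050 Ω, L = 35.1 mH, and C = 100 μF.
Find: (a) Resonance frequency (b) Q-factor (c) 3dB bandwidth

Step 1 — Resonance: ω₀ = 1/√(LC) = 1/√(0.0351·0.0001) = 533.8 rad/s.
Step 2 — f₀ = ω₀/(2π) = 84.95 Hz.
Step 3 — Parallel Q: Q = R/(ω₀L) = 4050/(533.8·0.0351) = 216.2.
Step 4 — Bandwidth: Δω = ω₀/Q = 2.469 rad/s; BW = Δω/(2π) = 0.393 Hz.

(a) f₀ = 84.95 Hz  (b) Q = 216.2  (c) BW = 0.393 Hz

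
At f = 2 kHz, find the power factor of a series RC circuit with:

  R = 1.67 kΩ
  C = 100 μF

Step 1 — Angular frequency: ω = 2π·f = 2π·2000 = 1.257e+04 rad/s.
Step 2 — Component impedances:
  R: Z = R = 1670 Ω
  C: Z = 1/(jωC) = -j/(ω·C) = 0 - j0.7958 Ω
Step 3 — Series combination: Z_total = R + C = 1670 - j0.7958 Ω = 1670∠-0.0° Ω.
Step 4 — Power factor: PF = cos(φ) = Re(Z)/|Z| = 1670/1670 = 1.
Step 5 — Type: Im(Z) = -0.7958 ⇒ leading (phase φ = -0.0°).

PF = 1 (leading, φ = -0.0°)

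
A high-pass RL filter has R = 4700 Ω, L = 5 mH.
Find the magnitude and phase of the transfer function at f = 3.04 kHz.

Step 1 — Angular frequency: ω = 2π·3040 = 1.91e+04 rad/s.
Step 2 — Transfer function: H(jω) = jωL/(R + jωL).
Step 3 — Numerator jωL = j·95.5; denominator R + jωL = 4700 + j95.5.
Step 4 — H = 0.0004127 + j0.02031.
Step 5 — Magnitude: |H| = 0.02032 (-33.8 dB); phase: φ = 88.8°.

|H| = 0.02032 (-33.8 dB), φ = 88.8°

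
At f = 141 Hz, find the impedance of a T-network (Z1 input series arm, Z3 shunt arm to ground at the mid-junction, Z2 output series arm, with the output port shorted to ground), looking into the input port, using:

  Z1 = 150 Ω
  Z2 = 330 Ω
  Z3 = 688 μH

Step 1 — Angular frequency: ω = 2π·f = 2π·141 = 885.9 rad/s.
Step 2 — Component impedances:
  Z1: Z = R = 150 Ω
  Z2: Z = R = 330 Ω
  Z3: Z = jωL = j·885.9·0.000688 = 0 + j0.6095 Ω
Step 3 — With the output port shorted to ground, the output series arm Z2 runs from the junction to ground; the shunt arm Z3 also runs from the junction to ground. They appear in parallel: Z3 || Z2 = 0.001126 + j0.6095 Ω.
Step 4 — Series with input arm Z1: Z_in = Z1 + (Z3 || Z2) = 150 + j0.6095 Ω = 150∠0.2° Ω.

Z = 150 + j0.6095 Ω = 150∠0.2° Ω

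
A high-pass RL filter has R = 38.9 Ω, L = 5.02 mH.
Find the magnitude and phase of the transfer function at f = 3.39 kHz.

Step 1 — Angular frequency: ω = 2π·3390 = 2.13e+04 rad/s.
Step 2 — Transfer function: H(jω) = jωL/(R + jωL).
Step 3 — Numerator jωL = j·106.9; denominator R + jωL = 38.9 + j106.9.
Step 4 — H = 0.8831 + j0.3213.
Step 5 — Magnitude: |H| = 0.9397 (-0.5 dB); phase: φ = 20.0°.

|H| = 0.9397 (-0.5 dB), φ = 20.0°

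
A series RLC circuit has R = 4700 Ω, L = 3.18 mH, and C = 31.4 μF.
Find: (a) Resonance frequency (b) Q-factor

Step 1 — Resonance condition Im(Z)=0 gives ω₀ = 1/√(LC).
Step 2 — ω₀ = 1/√(0.00318·3.14e-05) = 3165 rad/s.
Step 3 — f₀ = ω₀/(2π) = 503.7 Hz.
Step 4 — Series Q: Q = ω₀L/R = 3165·0.00318/4700 = 0.002141.

(a) f₀ = 503.7 Hz  (b) Q = 0.002141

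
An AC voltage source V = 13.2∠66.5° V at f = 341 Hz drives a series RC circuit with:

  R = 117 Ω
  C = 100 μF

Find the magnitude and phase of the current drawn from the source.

Step 1 — Angular frequency: ω = 2π·f = 2π·341 = 2143 rad/s.
Step 2 — Component impedances:
  R: Z = R = 117 Ω
  C: Z = 1/(jωC) = -j/(ω·C) = 0 - j4.667 Ω
Step 3 — Series combination: Z_total = R + C = 117 - j4.667 Ω = 117.1∠-2.3° Ω.
Step 4 — Source phasor: V = 13.2∠66.5° V = 5.263 + j12.11 V.
Step 5 — Ohm's law: I = V / Z_total = (5.263 + j12.11) / (117 - j4.667) = 0.04079 + j0.1051 A.
Step 6 — Convert to polar: |I| = 0.1127 A, ∠I = 68.8°.

I = 0.1127∠68.8° A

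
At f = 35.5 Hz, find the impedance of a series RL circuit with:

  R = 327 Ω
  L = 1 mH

Step 1 — Angular frequency: ω = 2π·f = 2π·35.5 = 223.1 rad/s.
Step 2 — Component impedances:
  R: Z = R = 327 Ω
  L: Z = jωL = j·223.1·0.001 = 0 + j0.2231 Ω
Step 3 — Series combination: Z_total = R + L = 327 + j0.2231 Ω = 327∠0.0° Ω.

Z = 327 + j0.2231 Ω = 327∠0.0° Ω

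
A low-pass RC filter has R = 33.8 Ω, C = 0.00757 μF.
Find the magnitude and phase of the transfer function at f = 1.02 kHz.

Step 1 — Angular frequency: ω = 2π·1020 = 6409 rad/s.
Step 2 — Transfer function: H(jω) = 1/(1 + jωRC).
Step 3 — Denominator: 1 + jωRC = 1 + j·6409·33.8·7.57e-09 = 1 + j0.00164.
Step 4 — H = 1 - j0.00164.
Step 5 — Magnitude: |H| = 1 (-0.0 dB); phase: φ = -0.1°.

|H| = 1 (-0.0 dB), φ = -0.1°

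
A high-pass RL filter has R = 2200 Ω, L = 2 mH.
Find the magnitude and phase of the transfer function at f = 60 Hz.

Step 1 — Angular frequency: ω = 2π·60 = 377 rad/s.
Step 2 — Transfer function: H(jω) = jωL/(R + jωL).
Step 3 — Numerator jωL = j·0.754; denominator R + jωL = 2200 + j0.754.
Step 4 — H = 1.175e-07 + j0.0003427.
Step 5 — Magnitude: |H| = 0.0003427 (-69.3 dB); phase: φ = 90.0°.

|H| = 0.0003427 (-69.3 dB), φ = 90.0°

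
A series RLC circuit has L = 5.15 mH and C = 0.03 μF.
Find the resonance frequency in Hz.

Step 1 — Resonance condition Im(Z)=0 gives ω₀ = 1/√(LC).
Step 2 — ω₀ = 1/√(0.00515·3e-08) = 8.045e+04 rad/s.
Step 3 — f₀ = ω₀/(2π) = 1.28e+04 Hz.

f₀ = 1.28e+04 Hz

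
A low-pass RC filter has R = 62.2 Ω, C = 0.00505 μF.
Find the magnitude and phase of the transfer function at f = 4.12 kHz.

Step 1 — Angular frequency: ω = 2π·4120 = 2.589e+04 rad/s.
Step 2 — Transfer function: H(jω) = 1/(1 + jωRC).
Step 3 — Denominator: 1 + jωRC = 1 + j·2.589e+04·62.2·5.05e-09 = 1 + j0.008131.
Step 4 — H = 0.9999 - j0.008131.
Step 5 — Magnitude: |H| = 1 (-0.0 dB); phase: φ = -0.5°.

|H| = 1 (-0.0 dB), φ = -0.5°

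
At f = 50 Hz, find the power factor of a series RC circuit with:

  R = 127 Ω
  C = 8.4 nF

Step 1 — Angular frequency: ω = 2π·f = 2π·50 = 314.2 rad/s.
Step 2 — Component impedances:
  R: Z = R = 127 Ω
  C: Z = 1/(jωC) = -j/(ω·C) = 0 - j3.789e+05 Ω
Step 3 — Series combination: Z_total = R + C = 127 - j3.789e+05 Ω = 3.789e+05∠-90.0° Ω.
Step 4 — Power factor: PF = cos(φ) = Re(Z)/|Z| = 127/3.7894e+05 = 0.0003351.
Step 5 — Type: Im(Z) = -3.789e+05 ⇒ leading (phase φ = -90.0°).

PF = 0.0003351 (leading, φ = -90.0°)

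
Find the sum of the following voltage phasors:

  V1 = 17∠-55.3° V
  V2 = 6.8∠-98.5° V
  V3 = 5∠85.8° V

Step 1 — Convert each phasor to rectangular form:
  V1 = 17·(cos(-55.3°) + j·sin(-55.3°)) = 9.678 - j13.98 V
  V2 = 6.8·(cos(-98.5°) + j·sin(-98.5°)) = -1.005 - j6.725 V
  V3 = 5·(cos(85.8°) + j·sin(85.8°)) = 0.3662 + j4.987 V
Step 2 — Sum components: V_total = 9.039 - j15.72 V.
Step 3 — Convert to polar: |V_total| = 18.13 V, ∠V_total = -60.1°.

V_total = 18.13∠-60.1° V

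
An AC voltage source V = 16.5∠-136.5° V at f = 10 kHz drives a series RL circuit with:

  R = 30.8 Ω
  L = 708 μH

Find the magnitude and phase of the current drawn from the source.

Step 1 — Angular frequency: ω = 2π·f = 2π·1e+04 = 6.283e+04 rad/s.
Step 2 — Component impedances:
  R: Z = R = 30.8 Ω
  L: Z = jωL = j·6.283e+04·0.000708 = 0 + j44.48 Ω
Step 3 — Series combination: Z_total = R + L = 30.8 + j44.48 Ω = 54.11∠55.3° Ω.
Step 4 — Source phasor: V = 16.5∠-136.5° V = -11.97 - j11.36 V.
Step 5 — Ohm's law: I = V / Z_total = (-11.97 - j11.36) / (30.8 + j44.48) = -0.2985 + j0.06237 A.
Step 6 — Convert to polar: |I| = 0.305 A, ∠I = 168.2°.

I = 0.305∠168.2° A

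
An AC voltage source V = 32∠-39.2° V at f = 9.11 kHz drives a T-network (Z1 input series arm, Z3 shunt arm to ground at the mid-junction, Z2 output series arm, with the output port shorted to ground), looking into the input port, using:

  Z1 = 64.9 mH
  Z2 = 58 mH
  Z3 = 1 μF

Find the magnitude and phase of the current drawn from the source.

Step 1 — Angular frequency: ω = 2π·f = 2π·9110 = 5.724e+04 rad/s.
Step 2 — Component impedances:
  Z1: Z = jωL = j·5.724e+04·0.0649 = 0 + j3715 Ω
  Z2: Z = jωL = j·5.724e+04·0.058 = 0 + j3320 Ω
  Z3: Z = 1/(jωC) = -j/(ω·C) = 0 - j17.47 Ω
Step 3 — With the output port shorted to ground, the output series arm Z2 runs from the junction to ground; the shunt arm Z3 also runs from the junction to ground. They appear in parallel: Z3 || Z2 = 0 - j17.56 Ω.
Step 4 — Series with input arm Z1: Z_in = Z1 + (Z3 || Z2) = 0 + j3697 Ω = 3697∠90.0° Ω.
Step 5 — Source phasor: V = 32∠-39.2° V = 24.8 - j20.22 V.
Step 6 — Ohm's law: I = V / Z_total = (24.8 - j20.22) / (0 + j3697) = -0.00547 - j0.006707 A.
Step 7 — Convert to polar: |I| = 0.008655 A, ∠I = -129.2°.

I = 0.008655∠-129.2° A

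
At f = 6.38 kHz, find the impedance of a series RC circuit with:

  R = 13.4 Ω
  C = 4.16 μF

Step 1 — Angular frequency: ω = 2π·f = 2π·6380 = 4.009e+04 rad/s.
Step 2 — Component impedances:
  R: Z = R = 13.4 Ω
  C: Z = 1/(jωC) = -j/(ω·C) = 0 - j5.997 Ω
Step 3 — Series combination: Z_total = R + C = 13.4 - j5.997 Ω = 14.68∠-24.1° Ω.

Z = 13.4 - j5.997 Ω = 14.68∠-24.1° Ω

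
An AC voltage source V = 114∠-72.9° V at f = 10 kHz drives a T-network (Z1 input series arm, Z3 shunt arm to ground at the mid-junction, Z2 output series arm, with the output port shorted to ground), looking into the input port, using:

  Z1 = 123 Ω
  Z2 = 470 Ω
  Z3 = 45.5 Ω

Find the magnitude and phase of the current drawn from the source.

Step 1 — Angular frequency: ω = 2π·f = 2π·1e+04 = 6.283e+04 rad/s.
Step 2 — Component impedances:
  Z1: Z = R = 123 Ω
  Z2: Z = R = 470 Ω
  Z3: Z = R = 45.5 Ω
Step 3 — With the output port shorted to ground, the output series arm Z2 runs from the junction to ground; the shunt arm Z3 also runs from the junction to ground. They appear in parallel: Z3 || Z2 = 41.48 Ω.
Step 4 — Series with input arm Z1: Z_in = Z1 + (Z3 || Z2) = 164.5 Ω = 164.5∠0.0° Ω.
Step 5 — Source phasor: V = 114∠-72.9° V = 33.52 - j109 V.
Step 6 — Ohm's law: I = V / Z_total = (33.52 - j109) / (164.5) = 0.2038 - j0.6624 A.
Step 7 — Convert to polar: |I| = 0.6931 A, ∠I = -72.9°.

I = 0.6931∠-72.9° A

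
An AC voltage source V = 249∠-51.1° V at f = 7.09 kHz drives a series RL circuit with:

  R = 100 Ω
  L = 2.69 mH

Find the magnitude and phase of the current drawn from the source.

Step 1 — Angular frequency: ω = 2π·f = 2π·7090 = 4.455e+04 rad/s.
Step 2 — Component impedances:
  R: Z = R = 100 Ω
  L: Z = jωL = j·4.455e+04·0.00269 = 0 + j119.8 Ω
Step 3 — Series combination: Z_total = R + L = 100 + j119.8 Ω = 156.1∠50.2° Ω.
Step 4 — Source phasor: V = 249∠-51.1° V = 156.4 - j193.8 V.
Step 5 — Ohm's law: I = V / Z_total = (156.4 - j193.8) / (100 + j119.8) = -0.3114 - j1.565 A.
Step 6 — Convert to polar: |I| = 1.595 A, ∠I = -101.3°.

I = 1.595∠-101.3° A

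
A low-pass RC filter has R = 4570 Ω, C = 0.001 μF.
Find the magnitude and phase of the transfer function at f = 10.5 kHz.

Step 1 — Angular frequency: ω = 2π·1.05e+04 = 6.597e+04 rad/s.
Step 2 — Transfer function: H(jω) = 1/(1 + jωRC).
Step 3 — Denominator: 1 + jωRC = 1 + j·6.597e+04·4570·1e-09 = 1 + j0.3015.
Step 4 — H = 0.9167 - j0.2764.
Step 5 — Magnitude: |H| = 0.9574 (-0.4 dB); phase: φ = -16.8°.

|H| = 0.9574 (-0.4 dB), φ = -16.8°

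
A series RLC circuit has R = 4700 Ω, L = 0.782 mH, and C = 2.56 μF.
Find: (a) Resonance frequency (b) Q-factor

Step 1 — Resonance condition Im(Z)=0 gives ω₀ = 1/√(LC).
Step 2 — ω₀ = 1/√(0.000782·2.56e-06) = 2.235e+04 rad/s.
Step 3 — f₀ = ω₀/(2π) = 3557 Hz.
Step 4 — Series Q: Q = ω₀L/R = 2.235e+04·0.000782/4700 = 0.003719.

(a) f₀ = 3557 Hz  (b) Q = 0.003719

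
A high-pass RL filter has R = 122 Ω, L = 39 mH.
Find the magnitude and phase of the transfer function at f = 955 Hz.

Step 1 — Angular frequency: ω = 2π·955 = 6000 rad/s.
Step 2 — Transfer function: H(jω) = jωL/(R + jωL).
Step 3 — Numerator jωL = j·234; denominator R + jωL = 122 + j234.
Step 4 — H = 0.7863 + j0.4099.
Step 5 — Magnitude: |H| = 0.8867 (-1.0 dB); phase: φ = 27.5°.

|H| = 0.8867 (-1.0 dB), φ = 27.5°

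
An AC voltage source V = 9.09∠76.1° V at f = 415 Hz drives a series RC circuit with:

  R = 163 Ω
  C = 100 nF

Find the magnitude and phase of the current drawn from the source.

Step 1 — Angular frequency: ω = 2π·f = 2π·415 = 2608 rad/s.
Step 2 — Component impedances:
  R: Z = R = 163 Ω
  C: Z = 1/(jωC) = -j/(ω·C) = 0 - j3835 Ω
Step 3 — Series combination: Z_total = R + C = 163 - j3835 Ω = 3839∠-87.6° Ω.
Step 4 — Source phasor: V = 9.09∠76.1° V = 2.184 + j8.824 V.
Step 5 — Ohm's law: I = V / Z_total = (2.184 + j8.824) / (163 - j3835) = -0.002273 + j0.000666 A.
Step 6 — Convert to polar: |I| = 0.002368 A, ∠I = 163.7°.

I = 0.002368∠163.7° A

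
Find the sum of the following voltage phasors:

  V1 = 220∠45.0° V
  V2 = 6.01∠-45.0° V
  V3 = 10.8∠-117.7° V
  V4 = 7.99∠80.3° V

Step 1 — Convert each phasor to rectangular form:
  V1 = 220·(cos(45.0°) + j·sin(45.0°)) = 155.6 + j155.6 V
  V2 = 6.01·(cos(-45.0°) + j·sin(-45.0°)) = 4.25 - j4.25 V
  V3 = 10.8·(cos(-117.7°) + j·sin(-117.7°)) = -5.02 - j9.562 V
  V4 = 7.99·(cos(80.3°) + j·sin(80.3°)) = 1.346 + j7.876 V
Step 2 — Sum components: V_total = 156.1 + j149.6 V.
Step 3 — Convert to polar: |V_total| = 216.3 V, ∠V_total = 43.8°.

V_total = 216.3∠43.8° V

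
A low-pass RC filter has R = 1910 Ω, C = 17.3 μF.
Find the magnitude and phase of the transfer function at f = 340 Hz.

Step 1 — Angular frequency: ω = 2π·340 = 2136 rad/s.
Step 2 — Transfer function: H(jω) = 1/(1 + jωRC).
Step 3 — Denominator: 1 + jωRC = 1 + j·2136·1910·1.73e-05 = 1 + j70.59.
Step 4 — H = 0.0002006 - j0.01416.
Step 5 — Magnitude: |H| = 0.01417 (-37.0 dB); phase: φ = -89.2°.

|H| = 0.01417 (-37.0 dB), φ = -89.2°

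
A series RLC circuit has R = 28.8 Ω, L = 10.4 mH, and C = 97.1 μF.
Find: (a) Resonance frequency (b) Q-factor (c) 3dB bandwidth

Step 1 — Resonance condition Im(Z)=0 gives ω₀ = 1/√(LC).
Step 2 — ω₀ = 1/√(0.0104·9.71e-05) = 995.1 rad/s.
Step 3 — f₀ = ω₀/(2π) = 158.4 Hz.
Step 4 — Series Q: Q = ω₀L/R = 995.1·0.0104/28.8 = 0.3593.
Step 5 — 3dB bandwidth: Δω = ω₀/Q = 2769 rad/s; BW = Δω/(2π) = 440.7 Hz.

(a) f₀ = 158.4 Hz  (b) Q = 0.3593  (c) BW = 440.7 Hz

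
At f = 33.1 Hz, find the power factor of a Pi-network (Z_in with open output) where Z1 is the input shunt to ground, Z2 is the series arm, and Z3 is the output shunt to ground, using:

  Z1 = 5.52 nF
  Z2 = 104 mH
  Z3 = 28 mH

Step 1 — Angular frequency: ω = 2π·f = 2π·33.1 = 208 rad/s.
Step 2 — Component impedances:
  Z1: Z = 1/(jωC) = -j/(ω·C) = 0 - j8.711e+05 Ω
  Z2: Z = jωL = j·208·0.104 = 0 + j21.63 Ω
  Z3: Z = jωL = j·208·0.028 = 0 + j5.823 Ω
Step 3 — With open output, the series arm Z2 and the output shunt Z3 appear in series to ground: Z2 + Z3 = 0 + j27.45 Ω.
Step 4 — Parallel with input shunt Z1: Z_in = Z1 || (Z2 + Z3) = 0 + j27.45 Ω = 27.45∠90.0° Ω.
Step 5 — Power factor: PF = cos(φ) = Re(Z)/|Z| = -0/27.45 = -0.
Step 6 — Type: Im(Z) = 27.45 ⇒ lagging (phase φ = 90.0°).

PF = -0 (lagging, φ = 90.0°)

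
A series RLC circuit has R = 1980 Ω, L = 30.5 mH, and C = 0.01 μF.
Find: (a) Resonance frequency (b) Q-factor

Step 1 — Resonance condition Im(Z)=0 gives ω₀ = 1/√(LC).
Step 2 — ω₀ = 1/√(0.0305·1e-08) = 5.726e+04 rad/s.
Step 3 — f₀ = ω₀/(2π) = 9113 Hz.
Step 4 — Series Q: Q = ω₀L/R = 5.726e+04·0.0305/1980 = 0.882.

(a) f₀ = 9113 Hz  (b) Q = 0.882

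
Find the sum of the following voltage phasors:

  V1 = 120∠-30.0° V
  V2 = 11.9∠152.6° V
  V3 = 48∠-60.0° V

Step 1 — Convert each phasor to rectangular form:
  V1 = 120·(cos(-30.0°) + j·sin(-30.0°)) = 103.9 - j60 V
  V2 = 11.9·(cos(152.6°) + j·sin(152.6°)) = -10.57 + j5.476 V
  V3 = 48·(cos(-60.0°) + j·sin(-60.0°)) = 24 - j41.57 V
Step 2 — Sum components: V_total = 117.4 - j96.09 V.
Step 3 — Convert to polar: |V_total| = 151.7 V, ∠V_total = -39.3°.

V_total = 151.7∠-39.3° V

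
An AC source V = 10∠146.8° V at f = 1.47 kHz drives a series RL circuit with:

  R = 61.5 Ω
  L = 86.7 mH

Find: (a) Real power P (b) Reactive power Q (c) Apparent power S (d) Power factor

Step 1 — Angular frequency: ω = 2π·f = 2π·1470 = 9236 rad/s.
Step 2 — Component impedances:
  R: Z = R = 61.5 Ω
  L: Z = jωL = j·9236·0.0867 = 0 + j800.8 Ω
Step 3 — Series combination: Z_total = R + L = 61.5 + j800.8 Ω = 803.1∠85.6° Ω.
Step 4 — Source phasor: V = 10∠146.8° V = -8.368 + j5.476 V.
Step 5 — Current: I = V / Z = 0.006 + j0.01091 A = 0.01245∠61.2° A.
Step 6 — Complex power: S = V·I* = 0.009534 + j0.1241 VA.
Step 7 — Real power: P = Re(S) = 0.009534 W.
Step 8 — Reactive power: Q = Im(S) = 0.1241 VAR.
Step 9 — Apparent power: |S| = 0.1245 VA.
Step 10 — Power factor: PF = P/|S| = 0.07657 (lagging).

(a) P = 0.009534 W  (b) Q = 0.1241 VAR  (c) S = 0.1245 VA  (d) PF = 0.07657 (lagging)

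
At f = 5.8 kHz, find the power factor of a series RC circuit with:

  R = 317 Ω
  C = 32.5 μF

Step 1 — Angular frequency: ω = 2π·f = 2π·5800 = 3.644e+04 rad/s.
Step 2 — Component impedances:
  R: Z = R = 317 Ω
  C: Z = 1/(jωC) = -j/(ω·C) = 0 - j0.8443 Ω
Step 3 — Series combination: Z_total = R + C = 317 - j0.8443 Ω = 317∠-0.2° Ω.
Step 4 — Power factor: PF = cos(φ) = Re(Z)/|Z| = 317/317 = 1.
Step 5 — Type: Im(Z) = -0.8443 ⇒ leading (phase φ = -0.2°).

PF = 1 (leading, φ = -0.2°)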